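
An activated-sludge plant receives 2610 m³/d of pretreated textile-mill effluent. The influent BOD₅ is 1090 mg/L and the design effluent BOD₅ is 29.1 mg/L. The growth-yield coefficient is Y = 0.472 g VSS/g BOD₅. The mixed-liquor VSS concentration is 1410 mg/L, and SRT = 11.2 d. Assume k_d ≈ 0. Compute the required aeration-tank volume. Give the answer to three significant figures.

V·X = Y·Q·ΔS·θ_c gives V = 0.472 × 2610 × (1090 − 29.1) × 11.2 / 1410 = 10381 m³.

V ≈ 10400 m³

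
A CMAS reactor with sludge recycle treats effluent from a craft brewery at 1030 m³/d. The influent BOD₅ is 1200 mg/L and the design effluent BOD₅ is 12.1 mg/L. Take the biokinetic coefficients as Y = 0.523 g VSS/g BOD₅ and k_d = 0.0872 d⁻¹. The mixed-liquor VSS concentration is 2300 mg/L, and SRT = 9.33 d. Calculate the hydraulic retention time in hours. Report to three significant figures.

τ ≈ 33.4 h

Rearranging the biomass balance for a CMAS with decay, V = Y·Q·ΔS·θ_c / [X·(1+k_d θ_c)] = 0.523 × 1030 × (1200 − 12.1) × 9.33 / [2300 × (1 + 0.0872 × 9.33)] = 5.97×10^6 / 4171 = 1431 m³.
τ = V/Q = 1431/1030 = 1.390 d, or 33.35 h.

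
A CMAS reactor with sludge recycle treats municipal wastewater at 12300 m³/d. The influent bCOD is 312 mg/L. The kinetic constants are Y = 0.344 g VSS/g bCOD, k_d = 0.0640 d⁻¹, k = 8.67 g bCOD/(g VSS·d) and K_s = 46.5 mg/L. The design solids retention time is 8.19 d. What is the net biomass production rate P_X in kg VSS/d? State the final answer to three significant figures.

Effluent substrate depends only on kinetics and SRT: S = K_s(1 + k_d θ_c) / [θ_c(Yk − k_d) − 1] = 46.5 × (1 + 0.0640 × 8.19) / [8.19 × (0.344 × 8.67 − 0.0640) − 1] = 70.87 / 22.90 = 3.095 mg/L.
Y_obs = Y / (1 + k_d θ_c) = 0.344 / (1 + 0.0640 × 8.19) = 0.344 / 1.524 = 0.2257.
Q·(S₀ − S) = 12300 × (312 − 3.09) × 10⁻³ = 3800 kg/d removed.
P_X = Y_obs · Q(S₀ − S) = 0.2257 × 3800 = 857.6 kg VSS/d.

P_X ≈ 858 kg VSS/d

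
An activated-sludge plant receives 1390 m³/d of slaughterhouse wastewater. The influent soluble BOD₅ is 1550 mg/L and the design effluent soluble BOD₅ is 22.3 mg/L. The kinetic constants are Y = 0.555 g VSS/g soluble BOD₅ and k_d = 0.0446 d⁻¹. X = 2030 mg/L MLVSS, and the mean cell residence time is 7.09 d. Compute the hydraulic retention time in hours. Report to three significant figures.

τ ≈ 54.0 h

Steady-state biomass mass balance: V·X·(1 + k_d·θ_c) = Y·Q·(S₀ − S)·θ_c, so V = 0.555 × 1390 × (1550 − 22.3) × 7.09 / [2030 × (1 + 0.0446 × 7.09)] = 8.36×10^6 / 2672 = 3127 m³.
HRT = V/Q = 3127 m³ / 1390 m³·d⁻¹ = 2.250 d × 24 = 54.00 h.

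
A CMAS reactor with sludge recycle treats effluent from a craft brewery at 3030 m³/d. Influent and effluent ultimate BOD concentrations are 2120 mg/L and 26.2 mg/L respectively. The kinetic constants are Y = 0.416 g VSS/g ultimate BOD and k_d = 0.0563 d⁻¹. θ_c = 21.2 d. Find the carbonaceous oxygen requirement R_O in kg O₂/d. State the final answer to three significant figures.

Observed yield with endogenous decay: Y_obs = Y / (1 + k_d·θ_c) = 0.416 / (1 + 0.0563 × 21.2) = 0.416 / 2.194 = 0.1896 g VSS/g ultimate BOD.
Q·(S₀ − S) = 3030 × (2120 − 26.2) × 10⁻³ = 6344 kg/d removed.
Net sludge production P_X = 0.1896 × 6344 = 1203 kg VSS/d.
R_O = Q·ΔS − 1.42 P_X = 6344 − 1708 = 4636 kg O₂/d.

R_O ≈ 4640 kg O₂/d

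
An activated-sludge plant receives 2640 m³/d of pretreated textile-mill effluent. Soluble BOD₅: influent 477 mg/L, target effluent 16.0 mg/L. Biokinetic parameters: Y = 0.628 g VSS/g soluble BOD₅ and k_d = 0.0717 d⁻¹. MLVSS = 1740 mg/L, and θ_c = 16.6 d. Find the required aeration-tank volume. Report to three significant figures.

V ≈ 3330 m³

Rearranging the biomass balance for a CMAS with decay, V = Y·Q·ΔS·θ_c / [X·(1+k_d θ_c)] = 0.628 × 2640 × (477 − 16.0) × 16.6 / [1740 × (1 + 0.0717 × 16.6)] = 1.27×10^7 / 3811 = 3329 m³.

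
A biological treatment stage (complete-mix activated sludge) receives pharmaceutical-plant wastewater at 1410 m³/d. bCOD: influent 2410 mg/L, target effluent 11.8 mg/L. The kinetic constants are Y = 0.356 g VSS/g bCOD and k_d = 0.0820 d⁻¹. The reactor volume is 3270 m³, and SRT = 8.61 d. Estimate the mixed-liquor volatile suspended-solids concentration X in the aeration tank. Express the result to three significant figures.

X ≈ 1860 mg/L

Solving the biomass balance for X: X = Y Q (S₀−S) θ_c / [V (1+k_d θ_c)] = 0.356 × 1410 × (2410 − 11.8) × 8.61 / [3270 × (1 + 0.0820 × 8.61)] = 1858 mg/L.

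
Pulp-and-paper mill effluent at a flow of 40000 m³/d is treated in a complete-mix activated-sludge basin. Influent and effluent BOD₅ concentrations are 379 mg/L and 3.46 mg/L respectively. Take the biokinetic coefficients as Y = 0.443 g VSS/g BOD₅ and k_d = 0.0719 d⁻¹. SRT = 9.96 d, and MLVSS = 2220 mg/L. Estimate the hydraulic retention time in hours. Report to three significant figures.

τ ≈ 10.4 h

From the SRT design equation V = Y Q (S₀−S) θ_c / [X (1 + k_d θ_c)] = 0.443 × 40000 × (379 − 3.46) × 9.96 / [2220 × (1 + 0.0719 × 9.96)] = 6.63×10^7 / 3810 = 17397 m³.
HRT = V/Q = 17397 m³ / 40000 m³·d⁻¹ = 0.4349 d × 24 = 10.44 h.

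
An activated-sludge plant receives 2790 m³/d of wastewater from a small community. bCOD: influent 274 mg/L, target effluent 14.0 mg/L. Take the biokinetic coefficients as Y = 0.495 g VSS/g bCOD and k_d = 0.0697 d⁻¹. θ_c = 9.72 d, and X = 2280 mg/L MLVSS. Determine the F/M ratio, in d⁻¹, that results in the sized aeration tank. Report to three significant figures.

Rearranging the biomass balance for a CMAS with decay, V = Y·Q·ΔS·θ_c / [X·(1+k_d θ_c)] = 0.495 × 2790 × (274 − 14.0) × 9.72 / [2280 × (1 + 0.0697 × 9.72)] = 3.49×10^6 / 3825 = 912.5 m³.
F/M = Q·S₀ / (V·X) = 2790 × 274 / (912.5 × 2280) = 0.3674 g bCOD·(g VSS·d)⁻¹.

F/M ≈ 0.367 d⁻¹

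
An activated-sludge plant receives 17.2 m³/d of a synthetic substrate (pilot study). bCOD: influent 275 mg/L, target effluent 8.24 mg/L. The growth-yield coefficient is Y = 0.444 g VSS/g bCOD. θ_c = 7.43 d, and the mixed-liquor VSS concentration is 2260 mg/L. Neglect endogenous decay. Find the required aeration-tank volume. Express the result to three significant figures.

V·X = Y·Q·ΔS·θ_c gives V = 0.444 × 17.2 × (275 − 8.24) × 7.43 / 2260 = 6.697 m³.

V ≈ 6.70 m³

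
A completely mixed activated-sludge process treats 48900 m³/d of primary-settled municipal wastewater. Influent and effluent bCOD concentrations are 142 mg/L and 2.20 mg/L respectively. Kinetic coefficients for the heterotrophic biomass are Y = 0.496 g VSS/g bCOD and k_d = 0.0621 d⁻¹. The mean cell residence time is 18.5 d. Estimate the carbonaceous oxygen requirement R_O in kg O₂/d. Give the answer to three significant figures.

R_O ≈ 4600 kg O₂/d

Y_obs = Y / (1 + k_d θ_c) = 0.496 / (1 + 0.0621 × 18.5) = 0.496 / 2.149 = 0.2308.
Mass of bCOD removed per day: Q(S₀ − S) = 48900 × 139.8 g/m³ = 6836 kg/d.
P_X = Y_obs·Q·(S₀ − S) = 0.2308 × 6836 = 1578 kg VSS/d.
R_O = Q·ΔS − 1.42 P_X = 6836 − 2241 = 4596 kg O₂/d.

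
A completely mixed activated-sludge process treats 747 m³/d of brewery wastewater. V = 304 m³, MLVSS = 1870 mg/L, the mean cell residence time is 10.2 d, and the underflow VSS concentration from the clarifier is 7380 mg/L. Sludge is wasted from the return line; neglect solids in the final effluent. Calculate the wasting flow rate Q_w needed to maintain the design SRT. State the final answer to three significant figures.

θ_c = V·X/(Q_w·X_r) when wasting from the recycle, so Q_w = V·X/(θ_c·X_r) = 304.0 × 1870 / (10.2 × 7380) = 7.552 m³/d.

Q_w ≈ 7.55 m³/d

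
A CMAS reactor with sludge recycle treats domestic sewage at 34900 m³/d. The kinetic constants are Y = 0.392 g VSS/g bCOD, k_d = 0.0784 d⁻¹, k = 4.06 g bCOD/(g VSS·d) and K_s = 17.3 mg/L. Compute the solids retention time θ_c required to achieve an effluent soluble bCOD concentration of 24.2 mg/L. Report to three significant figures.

Specific growth rate at S = 24.2 mg/L: μ = YkS/(K_s+S) = 0.392·4.06·24.2/(17.3+24.2) = 0.9281 d⁻¹.
θ_c = 1/(μ − k_d) = 1/(0.9281 − 0.0784) = 1/0.8497 = 1.177 d.

θ_c ≈ 1.18 d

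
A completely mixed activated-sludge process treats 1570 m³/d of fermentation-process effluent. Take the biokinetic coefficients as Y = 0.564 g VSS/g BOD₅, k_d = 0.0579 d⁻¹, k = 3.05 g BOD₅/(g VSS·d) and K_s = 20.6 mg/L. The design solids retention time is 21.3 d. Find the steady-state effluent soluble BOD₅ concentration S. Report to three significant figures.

S ≈ 1.34 mg/L

For a completely mixed reactor with recycle the Lawrence–McCarty relation gives S = K_s·(1 + k_d·θ_c) / [θ_c·(Y·k − k_d) − 1] = 20.6 × (1 + 0.0579 × 21.3) / [21.3 × (0.564 × 3.05 − 0.0579) − 1] = 46.01 / 34.41 = 1.337 mg/L.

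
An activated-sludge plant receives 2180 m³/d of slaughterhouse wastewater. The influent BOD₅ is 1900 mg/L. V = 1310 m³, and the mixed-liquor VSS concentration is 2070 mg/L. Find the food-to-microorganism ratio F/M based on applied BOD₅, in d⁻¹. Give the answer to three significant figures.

F/M ≈ 1.53 d⁻¹

F/M = Q·S₀ / (V·X) = 2180 × 1900 / (1310 × 2070) = 1.527 g BOD₅·(g VSS·d)⁻¹.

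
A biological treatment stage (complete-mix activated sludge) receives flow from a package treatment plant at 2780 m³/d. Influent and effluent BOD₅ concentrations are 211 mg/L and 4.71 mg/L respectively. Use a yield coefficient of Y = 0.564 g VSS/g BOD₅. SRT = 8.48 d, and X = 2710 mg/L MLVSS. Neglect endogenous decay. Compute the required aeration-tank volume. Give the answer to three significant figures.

V ≈ 1010 m³

With k_d = 0 the design equation reduces to V = Y Q (S₀−S) θ_c / X = 0.564 × 2780 × (211 − 4.71) × 8.48 / 2710 = 1012 m³.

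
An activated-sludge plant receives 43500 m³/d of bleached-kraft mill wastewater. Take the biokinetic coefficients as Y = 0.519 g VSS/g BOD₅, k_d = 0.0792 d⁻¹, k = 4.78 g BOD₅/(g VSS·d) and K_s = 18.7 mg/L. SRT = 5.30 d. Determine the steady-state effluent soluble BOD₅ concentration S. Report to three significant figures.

For a completely mixed reactor with recycle the Lawrence–McCarty relation gives S = K_s·(1 + k_d·θ_c) / [θ_c·(Y·k − k_d) − 1] = 18.7 × (1 + 0.0792 × 5.30) / [5.30 × (0.519 × 4.78 − 0.0792) − 1] = 26.55 / 11.73 = 2.264 mg/L.

S ≈ 2.26 mg/L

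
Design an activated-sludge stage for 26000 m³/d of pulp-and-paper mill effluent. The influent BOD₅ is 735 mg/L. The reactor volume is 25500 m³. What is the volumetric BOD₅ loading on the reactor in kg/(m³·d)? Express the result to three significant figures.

Applied BOD₅ load per unit volume = Q·S₀/V = (26000 × 735/1000)/25500 = 0.7494 kg BOD₅·m⁻³·d⁻¹.

L_v ≈ 0.749 kg BOD₅/(m³·d)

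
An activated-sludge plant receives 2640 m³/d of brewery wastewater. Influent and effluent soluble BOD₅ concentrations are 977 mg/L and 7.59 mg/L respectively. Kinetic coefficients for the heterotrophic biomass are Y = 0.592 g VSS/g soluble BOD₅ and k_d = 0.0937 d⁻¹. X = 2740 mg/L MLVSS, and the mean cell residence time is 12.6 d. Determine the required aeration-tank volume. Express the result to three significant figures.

V ≈ 3200 m³

Steady-state biomass mass balance: V·X·(1 + k_d·θ_c) = Y·Q·(S₀ − S)·θ_c, so V = 0.592 × 2640 × (977 − 7.59) × 12.6 / [2740 × (1 + 0.0937 × 12.6)] = 1.91×10^7 / 5975 = 3195 m³.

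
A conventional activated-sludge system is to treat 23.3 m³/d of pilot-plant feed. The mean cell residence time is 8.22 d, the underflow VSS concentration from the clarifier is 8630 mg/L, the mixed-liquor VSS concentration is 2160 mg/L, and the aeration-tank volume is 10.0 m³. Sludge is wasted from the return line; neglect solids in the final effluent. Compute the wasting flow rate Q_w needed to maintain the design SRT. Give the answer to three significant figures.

Q_w ≈ 0.304 m³/d

Q_w = (V·X)/(θ_c X_r) = 10.00 × 2160 / (8.22 × 8630) = 0.3045 m³/d.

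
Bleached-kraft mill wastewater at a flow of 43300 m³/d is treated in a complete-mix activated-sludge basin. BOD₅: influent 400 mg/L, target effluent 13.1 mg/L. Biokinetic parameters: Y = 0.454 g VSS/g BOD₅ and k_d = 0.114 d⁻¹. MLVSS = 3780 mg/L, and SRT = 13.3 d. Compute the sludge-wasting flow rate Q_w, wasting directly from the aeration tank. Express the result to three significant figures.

Q_w ≈ 800 m³/d

Rearranging the biomass balance for a CMAS with decay, V = Y·Q·ΔS·θ_c / [X·(1+k_d θ_c)] = 0.454 × 43300 × (400 − 13.1) × 13.3 / [3780 × (1 + 0.114 × 13.3)] = 1.01×10^8 / 9511 = 10635 m³.
With mixed-liquor wasting, θ_c = V/Q_w, so Q_w = V/θ_c = 10635/13.3 = 799.7 m³/d.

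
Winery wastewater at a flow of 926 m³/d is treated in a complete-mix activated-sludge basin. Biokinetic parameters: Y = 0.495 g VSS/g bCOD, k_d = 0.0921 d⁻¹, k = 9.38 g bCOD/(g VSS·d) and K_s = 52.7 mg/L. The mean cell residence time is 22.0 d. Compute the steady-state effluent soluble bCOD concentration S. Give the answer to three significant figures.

S ≈ 1.61 mg/L

For a completely mixed reactor with recycle the Lawrence–McCarty relation gives S = K_s·(1 + k_d·θ_c) / [θ_c·(Y·k − k_d) − 1] = 52.7 × (1 + 0.0921 × 22.0) / [22.0 × (0.495 × 9.38 − 0.0921) − 1] = 159.5 / 99.12 = 1.609 mg/L.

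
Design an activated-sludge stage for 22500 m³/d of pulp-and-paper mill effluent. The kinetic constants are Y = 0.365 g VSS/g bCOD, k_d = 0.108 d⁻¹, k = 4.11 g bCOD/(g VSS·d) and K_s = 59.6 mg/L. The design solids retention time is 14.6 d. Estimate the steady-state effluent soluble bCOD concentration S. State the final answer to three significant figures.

From the Monod/SRT balance for a CMAS, S = K_s·(1+k_d θ_c)/[θ_c·(Y k − k_d) − 1] = 59.6 × (1 + 0.108 × 14.6) / [14.6 × (0.365 × 4.11 − 0.108) − 1] = 153.6 / 19.33 = 7.947 mg/L.

S ≈ 7.95 mg/L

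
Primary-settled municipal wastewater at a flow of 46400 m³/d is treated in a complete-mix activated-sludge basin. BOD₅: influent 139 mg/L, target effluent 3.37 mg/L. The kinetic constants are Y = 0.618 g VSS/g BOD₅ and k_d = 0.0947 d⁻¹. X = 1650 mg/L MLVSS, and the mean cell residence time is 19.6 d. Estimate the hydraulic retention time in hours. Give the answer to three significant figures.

Steady-state biomass mass balance: V·X·(1 + k_d·θ_c) = Y·Q·(S₀ − S)·θ_c, so V = 0.618 × 46400 × (139 − 3.37) × 19.6 / [1650 × (1 + 0.0947 × 19.6)] = 7.62×10^7 / 4713 = 16176 m³.
Hydraulic retention time τ = V/Q = 16176 / 46400 = 0.3486 d = 8.367 h.

τ ≈ 8.37 h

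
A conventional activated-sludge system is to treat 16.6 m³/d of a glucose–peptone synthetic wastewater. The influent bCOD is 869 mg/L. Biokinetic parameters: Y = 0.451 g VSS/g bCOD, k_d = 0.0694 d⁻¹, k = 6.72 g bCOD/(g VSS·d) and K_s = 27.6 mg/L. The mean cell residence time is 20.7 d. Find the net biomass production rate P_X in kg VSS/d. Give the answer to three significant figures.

P_X ≈ 2.67 kg VSS/d

Effluent substrate depends only on kinetics and SRT: S = K_s(1 + k_d θ_c) / [θ_c(Yk − k_d) − 1] = 27.6 × (1 + 0.0694 × 20.7) / [20.7 × (0.451 × 6.72 − 0.0694) − 1] = 67.25 / 60.30 = 1.115 mg/L.
Observed yield with endogenous decay: Y_obs = Y / (1 + k_d·θ_c) = 0.451 / (1 + 0.0694 × 20.7) = 0.451 / 2.437 = 0.1851 g VSS/g bCOD.
Substrate removed = Q·(S₀ − S) = 16.6 m³/d × (869 − 1.12) g/m³ = 1.44×10^4 g/d = 14.41 kg/d.
So the net sludge growth is P_X = 0.1851 × 14.41 = 2.667 kg VSS/d.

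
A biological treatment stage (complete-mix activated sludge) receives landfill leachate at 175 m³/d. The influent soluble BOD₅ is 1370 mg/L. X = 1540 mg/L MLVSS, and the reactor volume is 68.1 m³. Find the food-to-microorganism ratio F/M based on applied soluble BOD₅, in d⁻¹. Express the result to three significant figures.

F/M ≈ 2.29 d⁻¹

F/M = applied load / biomass = Q·S₀/(V·X) = 175 × 1370 / (68.10 × 1540) = 2.286 d⁻¹.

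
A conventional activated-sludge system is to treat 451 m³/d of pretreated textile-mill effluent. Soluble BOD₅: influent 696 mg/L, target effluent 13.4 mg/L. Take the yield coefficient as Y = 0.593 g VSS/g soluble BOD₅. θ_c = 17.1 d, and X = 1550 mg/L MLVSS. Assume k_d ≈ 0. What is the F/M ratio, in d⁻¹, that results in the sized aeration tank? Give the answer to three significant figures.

F/M ≈ 0.101 d⁻¹

With k_d = 0 the design equation reduces to V = Y Q (S₀−S) θ_c / X = 0.593 × 451 × (696 − 13.4) × 17.1 / 1550 = 2014 m³.
F/M = applied load / biomass = Q·S₀/(V·X) = 451 × 696 / (2014 × 1550) = 0.1006 d⁻¹.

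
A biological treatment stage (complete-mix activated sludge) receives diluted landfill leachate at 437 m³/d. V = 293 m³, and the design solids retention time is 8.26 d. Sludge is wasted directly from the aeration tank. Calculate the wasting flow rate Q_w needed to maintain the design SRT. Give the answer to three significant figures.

Q_w ≈ 35.5 m³/d

With mixed-liquor wasting, θ_c = V/Q_w, so Q_w = V/θ_c = 293.0/8.26 = 35.47 m³/d.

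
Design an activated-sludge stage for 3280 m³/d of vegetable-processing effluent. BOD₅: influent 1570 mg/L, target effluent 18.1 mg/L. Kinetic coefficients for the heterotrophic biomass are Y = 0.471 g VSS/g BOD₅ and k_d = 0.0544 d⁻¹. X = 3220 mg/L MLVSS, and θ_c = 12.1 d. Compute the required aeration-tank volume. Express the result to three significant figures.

V ≈ 5430 m³

Steady-state biomass mass balance: V·X·(1 + k_d·θ_c) = Y·Q·(S₀ − S)·θ_c, so V = 0.471 × 3280 × (1570 − 18.1) × 12.1 / [3220 × (1 + 0.0544 × 12.1)] = 2.9×10^7 / 5340 = 5433 m³.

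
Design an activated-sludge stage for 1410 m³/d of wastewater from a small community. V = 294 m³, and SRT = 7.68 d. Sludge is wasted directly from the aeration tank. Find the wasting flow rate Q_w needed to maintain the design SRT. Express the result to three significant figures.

For wasting at MLVSS concentration, Q_w = V/θ_c = 294.0/7.68 = 38.28 m³/d.

Q_w ≈ 38.3 m³/d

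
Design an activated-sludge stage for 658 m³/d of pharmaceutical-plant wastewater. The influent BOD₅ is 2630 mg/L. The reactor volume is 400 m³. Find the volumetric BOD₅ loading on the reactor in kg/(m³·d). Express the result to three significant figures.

Volumetric loading L_v = Q·S₀ / V = 658 × 2630 g/m³ / 400.0 m³ = 4326 g/(m³·d) = 4.326 kg BOD₅/(m³·d).

L_v ≈ 4.33 kg BOD₅/(m³·d)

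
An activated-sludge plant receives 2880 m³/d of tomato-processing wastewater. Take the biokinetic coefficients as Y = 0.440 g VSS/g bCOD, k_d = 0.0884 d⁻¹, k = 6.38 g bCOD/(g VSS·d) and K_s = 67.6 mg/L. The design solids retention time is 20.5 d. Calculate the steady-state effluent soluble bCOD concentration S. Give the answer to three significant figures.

From the Monod/SRT balance for a CMAS, S = K_s·(1+k_d θ_c)/[θ_c·(Y k − k_d) − 1] = 67.6 × (1 + 0.0884 × 20.5) / [20.5 × (0.440 × 6.38 − 0.0884) − 1] = 190.1 / 54.74 = 3.473 mg/L.

S ≈ 3.47 mg/L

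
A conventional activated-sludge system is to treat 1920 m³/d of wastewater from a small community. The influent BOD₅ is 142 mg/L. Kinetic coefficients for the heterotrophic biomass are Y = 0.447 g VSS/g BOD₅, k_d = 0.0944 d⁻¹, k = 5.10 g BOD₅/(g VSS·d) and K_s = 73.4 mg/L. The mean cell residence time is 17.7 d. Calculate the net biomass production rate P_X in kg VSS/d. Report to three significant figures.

From the Monod/SRT balance for a CMAS, S = K_s·(1+k_d θ_c)/[θ_c·(Y k − k_d) − 1] = 73.4 × (1 + 0.0944 × 17.7) / [17.7 × (0.447 × 5.10 − 0.0944) − 1] = 196.0 / 37.68 = 5.203 mg/L.
Correct the yield for decay: Y_obs = Y/(1 + k_d θ_c) = 0.447 / (1 + 0.0944 × 17.7) = 0.447 / 2.671 = 0.1674.
Mass of BOD₅ removed per day: Q(S₀ − S) = 1920 × 136.8 g/m³ = 262.7 kg/d.
Biomass produced: P_X = Y_obs·Q·ΔS = 0.1674 × 262.7 ≈ 43.96 kg VSS/d.

P_X ≈ 44.0 kg VSS/d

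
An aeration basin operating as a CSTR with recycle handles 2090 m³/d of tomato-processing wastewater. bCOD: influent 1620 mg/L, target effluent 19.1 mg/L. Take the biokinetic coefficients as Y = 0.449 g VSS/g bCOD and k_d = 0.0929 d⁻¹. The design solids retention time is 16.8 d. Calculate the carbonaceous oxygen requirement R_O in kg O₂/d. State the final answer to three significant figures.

The observed yield is Y_obs = Y/(1 + k_d·θ_c) = 0.449 / (1 + 0.0929 × 16.8) = 0.449 / 2.561 = 0.1753 g VSS per g bCOD removed.
Q·(S₀ − S) = 2090 × (1620 − 19.1) × 10⁻³ = 3346 kg/d removed.
Biomass synthesised: P_X = Y_obs × 3346 = 586.7 kg VSS/d.
R_O = Q·(S₀ − S) − 1.42·P_X = 3346 − 1.42 × 586.7 = 2513 kg O₂/d.

R_O ≈ 2510 kg O₂/d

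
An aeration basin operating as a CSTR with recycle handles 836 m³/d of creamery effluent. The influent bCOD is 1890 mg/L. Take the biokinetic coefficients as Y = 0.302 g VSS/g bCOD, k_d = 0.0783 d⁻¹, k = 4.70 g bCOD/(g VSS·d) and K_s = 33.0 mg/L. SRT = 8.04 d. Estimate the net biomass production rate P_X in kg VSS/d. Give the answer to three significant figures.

P_X ≈ 292 kg VSS/d

For a completely mixed reactor with recycle the Lawrence–McCarty relation gives S = K_s·(1 + k_d·θ_c) / [θ_c·(Y·k − k_d) − 1] = 33.0 × (1 + 0.0783 × 8.04) / [8.04 × (0.302 × 4.70 − 0.0783) − 1] = 53.77 / 9.782 = 5.497 mg/L.
Observed yield with endogenous decay: Y_obs = Y / (1 + k_d·θ_c) = 0.302 / (1 + 0.0783 × 8.04) = 0.302 / 1.630 = 0.1853 g VSS/g bCOD.
ΔS = 1890 − 5.50 = 1884 mg/L, so the substrate removal rate is 836 × 1884/1000 = 1575 kg bCOD/d.
P_X = Y_obs · Q(S₀ − S) = 0.1853 × 1575 = 292.0 kg VSS/d.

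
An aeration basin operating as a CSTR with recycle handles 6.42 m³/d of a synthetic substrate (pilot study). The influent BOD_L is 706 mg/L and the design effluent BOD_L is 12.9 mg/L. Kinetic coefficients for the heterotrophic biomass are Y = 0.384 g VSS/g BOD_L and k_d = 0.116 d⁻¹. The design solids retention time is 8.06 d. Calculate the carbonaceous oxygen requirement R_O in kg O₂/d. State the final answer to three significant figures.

Correct the yield for decay: Y_obs = Y/(1 + k_d θ_c) = 0.384 / (1 + 0.116 × 8.06) = 0.384 / 1.935 = 0.1985.
Mass of BOD_L removed per day: Q(S₀ − S) = 6.42 × 693.1 g/m³ = 4.450 kg/d.
Net sludge production P_X = 0.1985 × 4.450 = 0.8831 kg VSS/d.
R_O = Q·(S₀ − S) − 1.42·P_X = 4.450 − 1.42 × 0.8831 = 3.196 kg O₂/d.

R_O ≈ 3.20 kg O₂/d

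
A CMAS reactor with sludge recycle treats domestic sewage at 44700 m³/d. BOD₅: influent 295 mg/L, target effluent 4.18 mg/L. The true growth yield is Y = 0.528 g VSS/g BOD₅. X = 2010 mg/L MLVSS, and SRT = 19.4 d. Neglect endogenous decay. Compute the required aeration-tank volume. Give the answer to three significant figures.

With k_d = 0 the design equation reduces to V = Y Q (S₀−S) θ_c / X = 0.528 × 44700 × (295 − 4.18) × 19.4 / 2010 = 66248 m³.

V ≈ 66200 m³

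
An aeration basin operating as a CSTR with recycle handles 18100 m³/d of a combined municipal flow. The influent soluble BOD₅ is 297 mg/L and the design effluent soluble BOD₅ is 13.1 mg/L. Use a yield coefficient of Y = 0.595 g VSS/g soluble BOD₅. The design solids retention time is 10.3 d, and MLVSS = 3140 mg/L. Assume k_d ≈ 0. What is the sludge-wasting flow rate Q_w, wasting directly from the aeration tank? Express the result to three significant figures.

With k_d = 0 the design equation reduces to V = Y Q (S₀−S) θ_c / X = 0.595 × 18100 × (297 − 13.1) × 10.3 / 3140 = 10029 m³.
Wasting from the aeration tank: Q_w = V / θ_c = 10029 / 10.3 = 973.7 m³/d.

Q_w ≈ 974 m³/d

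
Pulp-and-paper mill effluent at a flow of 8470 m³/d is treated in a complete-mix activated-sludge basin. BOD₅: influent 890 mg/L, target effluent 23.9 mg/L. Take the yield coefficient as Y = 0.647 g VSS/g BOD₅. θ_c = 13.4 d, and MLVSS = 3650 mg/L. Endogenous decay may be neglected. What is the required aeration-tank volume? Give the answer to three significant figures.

Biomass mass balance (decay neglected): V·X = Y·Q·(S₀ − S)·θ_c, so V = 0.647 × 8470 × (890 − 23.9) × 13.4 / 3650 = 17425 m³.

V ≈ 17400 m³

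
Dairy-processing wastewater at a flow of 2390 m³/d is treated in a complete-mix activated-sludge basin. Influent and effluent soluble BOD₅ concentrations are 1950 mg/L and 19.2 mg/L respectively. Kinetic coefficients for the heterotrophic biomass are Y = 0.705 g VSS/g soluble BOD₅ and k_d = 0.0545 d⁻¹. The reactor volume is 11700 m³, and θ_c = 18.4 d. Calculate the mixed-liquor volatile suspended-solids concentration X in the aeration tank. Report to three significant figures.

X ≈ 2550 mg/L

X = Y·Q·ΔS·θ_c / [V·(1 + k_d θ_c)] = 0.705 × 2390 × (1950 − 19.2) × 18.4 / [11700 × (1 + 0.0545 × 18.4)] = 2555 mg/L.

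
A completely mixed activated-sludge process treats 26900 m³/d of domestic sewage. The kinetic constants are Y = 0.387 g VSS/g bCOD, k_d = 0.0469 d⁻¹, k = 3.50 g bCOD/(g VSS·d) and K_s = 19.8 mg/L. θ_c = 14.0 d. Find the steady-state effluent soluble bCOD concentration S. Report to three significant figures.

S ≈ 1.90 mg/L

Effluent substrate depends only on kinetics and SRT: S = K_s(1 + k_d θ_c) / [θ_c(Yk − k_d) − 1] = 19.8 × (1 + 0.0469 × 14.0) / [14.0 × (0.387 × 3.50 − 0.0469) − 1] = 32.80 / 17.31 = 1.895 mg/L.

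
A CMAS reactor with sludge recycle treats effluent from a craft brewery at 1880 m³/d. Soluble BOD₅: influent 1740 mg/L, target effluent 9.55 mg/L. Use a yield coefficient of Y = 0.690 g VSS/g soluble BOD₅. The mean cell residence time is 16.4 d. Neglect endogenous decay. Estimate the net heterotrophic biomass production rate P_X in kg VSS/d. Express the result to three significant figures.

P_X ≈ 2240 kg VSS/d

With endogenous decay neglected, the observed yield equals the true yield: Y_obs = Y = 0.690 g VSS/g soluble BOD₅.
ΔS = 1740 − 9.55 = 1730 mg/L, so the substrate removal rate is 1880 × 1730/1000 = 3253 kg soluble BOD₅/d.
P_X = Y_obs · Q(S₀ − S) = 0.6900 × 3253 = 2245 kg VSS/d.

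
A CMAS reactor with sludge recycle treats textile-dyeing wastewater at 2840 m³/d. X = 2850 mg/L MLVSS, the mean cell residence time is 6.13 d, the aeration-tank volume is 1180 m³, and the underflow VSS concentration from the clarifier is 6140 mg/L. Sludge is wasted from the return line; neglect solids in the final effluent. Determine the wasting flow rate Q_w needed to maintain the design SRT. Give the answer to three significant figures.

Q_w ≈ 89.4 m³/d

θ_c = V·X/(Q_w·X_r) when wasting from the recycle, so Q_w = V·X/(θ_c·X_r) = 1180 × 2850 / (6.13 × 6140) = 89.35 m³/d.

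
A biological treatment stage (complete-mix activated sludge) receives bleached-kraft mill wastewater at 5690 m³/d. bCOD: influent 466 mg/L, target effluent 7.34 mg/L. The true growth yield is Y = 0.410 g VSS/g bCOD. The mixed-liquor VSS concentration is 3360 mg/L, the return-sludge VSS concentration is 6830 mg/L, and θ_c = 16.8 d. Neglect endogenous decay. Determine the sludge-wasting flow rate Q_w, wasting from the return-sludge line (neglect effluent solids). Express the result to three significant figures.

Q_w ≈ 157 m³/d

With k_d = 0 the design equation reduces to V = Y Q (S₀−S) θ_c / X = 0.410 × 5690 × (466 − 7.34) × 16.8 / 3360 = 5350 m³.
Q_w = (V·X)/(θ_c X_r) = 5350 × 3360 / (16.8 × 6830) = 156.7 m³/d.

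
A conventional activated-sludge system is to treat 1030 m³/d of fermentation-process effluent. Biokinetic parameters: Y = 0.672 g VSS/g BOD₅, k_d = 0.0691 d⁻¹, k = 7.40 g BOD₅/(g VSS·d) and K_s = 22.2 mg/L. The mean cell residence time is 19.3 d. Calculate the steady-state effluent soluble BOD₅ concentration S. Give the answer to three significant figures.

Effluent substrate depends only on kinetics and SRT: S = K_s(1 + k_d θ_c) / [θ_c(Yk − k_d) − 1] = 22.2 × (1 + 0.0691 × 19.3) / [19.3 × (0.672 × 7.40 − 0.0691) − 1] = 51.81 / 93.64 = 0.5532 mg/L.

S ≈ 0.553 mg/L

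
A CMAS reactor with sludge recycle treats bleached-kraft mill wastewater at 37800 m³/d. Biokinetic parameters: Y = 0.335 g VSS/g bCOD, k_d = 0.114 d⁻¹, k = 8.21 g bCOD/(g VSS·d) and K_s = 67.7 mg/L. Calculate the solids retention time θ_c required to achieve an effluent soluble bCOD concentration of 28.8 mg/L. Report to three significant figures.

θ_c ≈ 1.41 d

Specific growth rate at S = 28.8 mg/L: μ = YkS/(K_s+S) = 0.335·8.21·28.8/(67.7+28.8) = 0.8208 d⁻¹.
1/θ_c = 0.8208 − 0.114 = 0.7068 d⁻¹, so θ_c = 1.415 d.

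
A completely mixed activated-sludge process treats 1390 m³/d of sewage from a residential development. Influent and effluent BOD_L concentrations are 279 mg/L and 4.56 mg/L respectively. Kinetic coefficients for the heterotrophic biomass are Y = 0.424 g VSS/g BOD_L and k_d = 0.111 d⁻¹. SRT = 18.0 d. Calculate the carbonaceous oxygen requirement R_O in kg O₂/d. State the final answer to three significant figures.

R_O ≈ 305 kg O₂/d

Observed yield with endogenous decay: Y_obs = Y / (1 + k_d·θ_c) = 0.424 / (1 + 0.111 × 18.0) = 0.424 / 2.998 = 0.1414 g VSS/g BOD_L.
ΔS = 279 − 4.56 = 274.4 mg/L, so the substrate removal rate is 1390 × 274.4/1000 = 381.5 kg BOD_L/d.
Net sludge production P_X = 0.1414 × 381.5 = 53.95 kg VSS/d.
Carbonaceous O₂ demand = substrate oxidised − cell-mass equivalent = 381.5 − 1.42 × 53.95 = 304.9 kg O₂/d.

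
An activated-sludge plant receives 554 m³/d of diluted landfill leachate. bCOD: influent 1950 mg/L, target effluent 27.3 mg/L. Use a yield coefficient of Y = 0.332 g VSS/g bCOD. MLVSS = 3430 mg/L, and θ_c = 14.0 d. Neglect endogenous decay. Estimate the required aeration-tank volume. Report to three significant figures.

V ≈ 1440 m³

Biomass mass balance (decay neglected): V·X = Y·Q·(S₀ − S)·θ_c, so V = 0.332 × 554 × (1950 − 27.3) × 14.0 / 3430 = 1443 m³.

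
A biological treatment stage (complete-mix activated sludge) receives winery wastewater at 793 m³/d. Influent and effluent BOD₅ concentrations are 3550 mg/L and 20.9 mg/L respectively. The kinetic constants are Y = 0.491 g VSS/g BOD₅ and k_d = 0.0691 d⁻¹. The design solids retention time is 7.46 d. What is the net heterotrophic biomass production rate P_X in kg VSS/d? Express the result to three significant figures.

P_X ≈ 907 kg VSS/d

Observed yield with endogenous decay: Y_obs = Y / (1 + k_d·θ_c) = 0.491 / (1 + 0.0691 × 7.46) = 0.491 / 1.515 = 0.3240 g VSS/g BOD₅.
Q·(S₀ − S) = 793 × (3550 − 20.9) × 10⁻³ = 2799 kg/d removed.
Net biomass production P_X = Y_obs × Q·(S₀ − S) = 0.3240 × 2799 = 906.7 kg VSS/d.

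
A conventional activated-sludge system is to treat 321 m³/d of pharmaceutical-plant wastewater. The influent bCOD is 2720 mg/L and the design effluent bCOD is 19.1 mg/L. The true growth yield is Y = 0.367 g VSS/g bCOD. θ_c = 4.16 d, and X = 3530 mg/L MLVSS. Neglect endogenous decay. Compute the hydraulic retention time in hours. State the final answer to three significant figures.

τ ≈ 28.0 h

V·X = Y·Q·ΔS·θ_c gives V = 0.367 × 321 × (2720 − 19.1) × 4.16 / 3530 = 375.0 m³.
τ = V/Q = 375.0/321 = 1.168 d, or 28.04 h.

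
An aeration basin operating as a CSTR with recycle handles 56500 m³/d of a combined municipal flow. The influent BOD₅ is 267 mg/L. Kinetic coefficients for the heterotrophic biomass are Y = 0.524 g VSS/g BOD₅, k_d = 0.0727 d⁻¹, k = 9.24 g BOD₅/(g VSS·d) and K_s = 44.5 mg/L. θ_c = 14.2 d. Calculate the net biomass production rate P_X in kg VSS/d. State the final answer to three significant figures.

From the Monod/SRT balance for a CMAS, S = K_s·(1+k_d θ_c)/[θ_c·(Y k − k_d) − 1] = 44.5 × (1 + 0.0727 × 14.2) / [14.2 × (0.524 × 9.24 − 0.0727) − 1] = 90.44 / 66.72 = 1.355 mg/L.
Y_obs = Y / (1 + k_d θ_c) = 0.524 / (1 + 0.0727 × 14.2) = 0.524 / 2.032 = 0.2578.
Q·(S₀ − S) = 56500 × (267 − 1.36) × 10⁻³ = 15009 kg/d removed.
Net biomass production P_X = Y_obs × Q·(S₀ − S) = 0.2578 × 15009 = 3870 kg VSS/d.

P_X ≈ 3870 kg VSS/d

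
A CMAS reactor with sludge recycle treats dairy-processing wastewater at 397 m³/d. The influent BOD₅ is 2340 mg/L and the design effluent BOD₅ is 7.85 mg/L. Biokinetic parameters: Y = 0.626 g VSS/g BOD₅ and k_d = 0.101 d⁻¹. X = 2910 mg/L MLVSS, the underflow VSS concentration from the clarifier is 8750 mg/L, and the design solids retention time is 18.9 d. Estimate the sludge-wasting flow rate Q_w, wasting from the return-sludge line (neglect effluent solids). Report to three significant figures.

Q_w ≈ 22.8 m³/d

Steady-state biomass mass balance: V·X·(1 + k_d·θ_c) = Y·Q·(S₀ − S)·θ_c, so V = 0.626 × 397 × (2340 − 7.85) × 18.9 / [2910 × (1 + 0.101 × 18.9)] = 1.1×10^7 / 8465 = 1294 m³.
Wasting from the return line (neglecting effluent solids): Q_w = V·X / (θ_c·X_r) = 1294 × 2910 / (18.9 × 8750) = 22.77 m³/d.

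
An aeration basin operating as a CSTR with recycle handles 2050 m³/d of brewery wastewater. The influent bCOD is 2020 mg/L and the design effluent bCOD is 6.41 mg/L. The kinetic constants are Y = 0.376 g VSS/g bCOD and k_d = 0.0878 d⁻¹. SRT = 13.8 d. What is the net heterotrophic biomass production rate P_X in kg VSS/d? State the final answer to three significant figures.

P_X ≈ 702 kg VSS/d

The observed yield is Y_obs = Y/(1 + k_d·θ_c) = 0.376 / (1 + 0.0878 × 13.8) = 0.376 / 2.212 = 0.1700 g VSS per g bCOD removed.
Substrate removed = Q·(S₀ − S) = 2050 m³/d × (2020 − 6.41) g/m³ = 4.13×10^6 g/d = 4128 kg/d.
P_X = Y_obs · Q(S₀ − S) = 0.1700 × 4128 = 701.8 kg VSS/d.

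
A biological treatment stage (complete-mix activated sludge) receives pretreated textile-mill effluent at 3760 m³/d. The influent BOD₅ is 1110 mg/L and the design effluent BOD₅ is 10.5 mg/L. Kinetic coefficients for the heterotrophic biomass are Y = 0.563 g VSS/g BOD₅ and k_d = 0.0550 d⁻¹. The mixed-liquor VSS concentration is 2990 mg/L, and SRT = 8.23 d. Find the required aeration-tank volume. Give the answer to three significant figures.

From the SRT design equation V = Y Q (S₀−S) θ_c / [X (1 + k_d θ_c)] = 0.563 × 3760 × (1110 − 10.5) × 8.23 / [2990 × (1 + 0.0550 × 8.23)] = 1.92×10^7 / 4343 = 4410 m³.

V ≈ 4410 m³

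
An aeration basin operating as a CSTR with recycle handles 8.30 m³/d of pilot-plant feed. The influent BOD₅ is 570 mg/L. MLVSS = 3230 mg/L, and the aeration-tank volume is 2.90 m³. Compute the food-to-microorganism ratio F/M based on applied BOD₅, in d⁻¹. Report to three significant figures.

F/M ≈ 0.505 d⁻¹

F/M = applied load / biomass = Q·S₀/(V·X) = 8.30 × 570 / (2.900 × 3230) = 0.5051 d⁻¹.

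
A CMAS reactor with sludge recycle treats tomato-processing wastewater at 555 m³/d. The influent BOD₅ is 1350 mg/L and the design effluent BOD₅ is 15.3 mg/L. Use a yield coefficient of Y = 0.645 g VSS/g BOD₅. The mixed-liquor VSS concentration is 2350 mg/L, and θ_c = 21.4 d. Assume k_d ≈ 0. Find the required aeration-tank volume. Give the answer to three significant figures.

Biomass mass balance (decay neglected): V·X = Y·Q·(S₀ − S)·θ_c, so V = 0.645 × 555 × (1350 − 15.3) × 21.4 / 2350 = 4351 m³.

V ≈ 4350 m³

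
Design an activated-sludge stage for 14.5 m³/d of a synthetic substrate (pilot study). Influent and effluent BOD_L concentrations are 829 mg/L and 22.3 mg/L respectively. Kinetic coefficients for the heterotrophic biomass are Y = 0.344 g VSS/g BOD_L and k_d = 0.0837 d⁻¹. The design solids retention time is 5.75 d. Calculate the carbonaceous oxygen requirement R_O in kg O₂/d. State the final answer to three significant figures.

Correct the yield for decay: Y_obs = Y/(1 + k_d θ_c) = 0.344 / (1 + 0.0837 × 5.75) = 0.344 / 1.481 = 0.2322.
Mass of BOD_L removed per day: Q(S₀ − S) = 14.5 × 806.7 g/m³ = 11.70 kg/d.
Biomass synthesised: P_X = Y_obs × 11.70 = 2.716 kg VSS/d.
R_O = Q·ΔS − 1.42 P_X = 11.70 − 3.857 = 7.840 kg O₂/d.

R_O ≈ 7.84 kg O₂/d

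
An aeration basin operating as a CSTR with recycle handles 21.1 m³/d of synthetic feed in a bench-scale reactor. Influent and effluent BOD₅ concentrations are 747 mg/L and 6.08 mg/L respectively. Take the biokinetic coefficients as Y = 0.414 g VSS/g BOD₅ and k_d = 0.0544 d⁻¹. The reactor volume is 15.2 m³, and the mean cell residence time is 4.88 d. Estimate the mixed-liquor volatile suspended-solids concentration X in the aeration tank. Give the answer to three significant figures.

X ≈ 1640 mg/L

Solving the biomass balance for X: X = Y Q (S₀−S) θ_c / [V (1+k_d θ_c)] = 0.414 × 21.1 × (747 − 6.08) × 4.88 / [15.2 × (1 + 0.0544 × 4.88)] = 1642 mg/L.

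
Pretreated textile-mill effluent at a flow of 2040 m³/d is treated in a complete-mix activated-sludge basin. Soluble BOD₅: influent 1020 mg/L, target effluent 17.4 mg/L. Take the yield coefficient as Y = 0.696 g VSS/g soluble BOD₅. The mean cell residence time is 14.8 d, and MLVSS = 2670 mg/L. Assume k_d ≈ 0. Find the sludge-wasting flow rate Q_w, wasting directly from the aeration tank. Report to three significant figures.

Q_w ≈ 533 m³/d

With k_d = 0 the design equation reduces to V = Y Q (S₀−S) θ_c / X = 0.696 × 2040 × (1020 − 17.4) × 14.8 / 2670 = 7891 m³.
For wasting at MLVSS concentration, Q_w = V/θ_c = 7891/14.8 = 533.2 m³/d.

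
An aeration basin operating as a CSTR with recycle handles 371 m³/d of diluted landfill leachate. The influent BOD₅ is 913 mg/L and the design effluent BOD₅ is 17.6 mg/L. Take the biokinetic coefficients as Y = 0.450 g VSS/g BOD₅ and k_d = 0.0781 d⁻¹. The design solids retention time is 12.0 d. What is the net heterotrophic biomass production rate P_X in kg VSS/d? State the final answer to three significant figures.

Observed yield with endogenous decay: Y_obs = Y / (1 + k_d·θ_c) = 0.450 / (1 + 0.0781 × 12.0) = 0.450 / 1.937 = 0.2323 g VSS/g BOD₅.
Substrate removed = Q·(S₀ − S) = 371 m³/d × (913 − 17.6) g/m³ = 3.32×10^5 g/d = 332.2 kg/d.
Net biomass production P_X = Y_obs × Q·(S₀ − S) = 0.2323 × 332.2 = 77.17 kg VSS/d.

P_X ≈ 77.2 kg VSS/d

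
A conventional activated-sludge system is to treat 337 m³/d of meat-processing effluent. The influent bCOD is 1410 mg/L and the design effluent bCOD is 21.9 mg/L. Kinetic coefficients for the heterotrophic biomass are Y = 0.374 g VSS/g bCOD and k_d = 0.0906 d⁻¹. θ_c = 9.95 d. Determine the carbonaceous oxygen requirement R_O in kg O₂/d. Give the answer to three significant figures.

Y_obs = Y / (1 + k_d θ_c) = 0.374 / (1 + 0.0906 × 9.95) = 0.374 / 1.901 = 0.1967.
Substrate removed = Q·(S₀ − S) = 337 m³/d × (1410 − 21.9) g/m³ = 4.68×10^5 g/d = 467.8 kg/d.
Biomass synthesised: P_X = Y_obs × 467.8 = 92.01 kg VSS/d.
Carbonaceous O₂ demand = substrate oxidised − cell-mass equivalent = 467.8 − 1.42 × 92.01 = 337.1 kg O₂/d.

R_O ≈ 337 kg O₂/d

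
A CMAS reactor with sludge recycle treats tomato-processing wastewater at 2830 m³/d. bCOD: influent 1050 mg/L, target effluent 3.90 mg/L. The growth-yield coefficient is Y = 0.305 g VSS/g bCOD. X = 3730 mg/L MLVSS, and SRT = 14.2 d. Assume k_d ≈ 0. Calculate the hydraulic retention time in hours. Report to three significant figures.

τ ≈ 29.2 h

With k_d = 0 the design equation reduces to V = Y Q (S₀−S) θ_c / X = 0.305 × 2830 × (1050 − 3.90) × 14.2 / 3730 = 3437 m³.
τ = V/Q = 3437/2830 = 1.215 d, or 29.15 h.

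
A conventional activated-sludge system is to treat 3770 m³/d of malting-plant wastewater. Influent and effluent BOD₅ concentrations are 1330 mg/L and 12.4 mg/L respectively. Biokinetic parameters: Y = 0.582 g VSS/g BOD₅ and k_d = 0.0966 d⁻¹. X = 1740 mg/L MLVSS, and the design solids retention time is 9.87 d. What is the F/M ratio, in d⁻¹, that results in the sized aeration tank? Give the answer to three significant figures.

From the SRT design equation V = Y Q (S₀−S) θ_c / [X (1 + k_d θ_c)] = 0.582 × 3770 × (1330 − 12.4) × 9.87 / [1740 × (1 + 0.0966 × 9.87)] = 2.85×10^7 / 3399 = 8395 m³.
F/M = applied load / biomass = Q·S₀/(V·X) = 3770 × 1330 / (8395 × 1740) = 0.3433 d⁻¹.

F/M ≈ 0.343 d⁻¹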